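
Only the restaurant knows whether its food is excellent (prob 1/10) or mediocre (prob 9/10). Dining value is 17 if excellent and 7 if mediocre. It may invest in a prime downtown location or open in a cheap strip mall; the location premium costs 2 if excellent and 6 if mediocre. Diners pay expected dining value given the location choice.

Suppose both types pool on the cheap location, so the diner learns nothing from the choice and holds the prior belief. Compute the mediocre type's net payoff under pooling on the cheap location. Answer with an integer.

Pooled price premium = 1/10·17 + 9/10·7 = 8.
mediocre pays no cost for the cheap location, so net payoff = 8.

8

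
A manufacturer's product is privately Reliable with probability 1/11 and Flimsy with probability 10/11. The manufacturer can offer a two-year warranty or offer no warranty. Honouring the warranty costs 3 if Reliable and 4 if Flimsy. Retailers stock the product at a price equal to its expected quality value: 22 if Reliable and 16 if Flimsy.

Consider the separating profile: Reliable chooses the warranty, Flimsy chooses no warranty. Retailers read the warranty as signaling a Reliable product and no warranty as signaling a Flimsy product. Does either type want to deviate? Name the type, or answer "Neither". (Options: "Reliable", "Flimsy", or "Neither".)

Flimsy

The warranty pays 22; no warranty pays 16.
Reliable: assigned the warranty, nets 22 − 3 = 19; deviating to no warranty nets 16.
Flimsy: assigned no warranty, nets 16; deviating to the warranty nets 22 − 4 = 18.
The Flimsy type gains 2 by deviating.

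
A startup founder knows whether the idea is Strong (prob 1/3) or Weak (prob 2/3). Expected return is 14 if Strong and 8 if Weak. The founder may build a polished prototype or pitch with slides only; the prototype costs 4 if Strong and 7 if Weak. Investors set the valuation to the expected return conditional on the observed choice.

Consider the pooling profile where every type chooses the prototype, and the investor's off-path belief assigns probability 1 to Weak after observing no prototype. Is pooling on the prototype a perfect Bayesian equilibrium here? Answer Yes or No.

On path, the investor holds the prior and pays 1/3·14 + 2/3·8 = 10. Off path (no prototype), believing Weak, it pays 8.
Strong: the prototype nets 10 − 4 = 6; no prototype nets 8. Strong would deviate.
Weak: the prototype nets 10 − 7 = 3; no prototype nets 8. Weak would deviate.
A type deviates, so pooling fails.

No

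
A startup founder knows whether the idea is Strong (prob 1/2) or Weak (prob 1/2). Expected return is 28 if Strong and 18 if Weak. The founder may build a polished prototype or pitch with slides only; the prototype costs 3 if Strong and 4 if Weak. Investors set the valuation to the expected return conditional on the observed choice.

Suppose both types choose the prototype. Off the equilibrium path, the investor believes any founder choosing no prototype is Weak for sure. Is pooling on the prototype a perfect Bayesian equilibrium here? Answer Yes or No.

Yes

On path, the investor holds the prior and pays 1/2·28 + 1/2·18 = 23. Off path (no prototype), believing Weak, it pays 18.
Strong: the prototype nets 23 − 3 = 20; no prototype nets 18. Strong stays.
Weak: the prototype nets 23 − 4 = 19; no prototype nets 18. Weak stays.
No type deviates, so pooling is sustained.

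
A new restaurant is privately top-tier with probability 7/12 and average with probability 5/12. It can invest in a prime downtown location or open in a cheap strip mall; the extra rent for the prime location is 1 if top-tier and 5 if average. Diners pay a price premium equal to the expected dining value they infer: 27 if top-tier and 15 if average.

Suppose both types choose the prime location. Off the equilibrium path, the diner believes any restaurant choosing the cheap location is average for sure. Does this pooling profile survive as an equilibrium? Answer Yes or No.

Yes

On path, the diner holds the prior and pays 7/12·27 + 5/12·15 = 22. Off path (the cheap location), believing average, it pays 15.
top-tier: the prime location nets 22 − 1 = 21; the cheap location nets 15. top-tier stays.
average: the prime location nets 22 − 5 = 17; the cheap location nets 15. average stays.
No type deviates, so pooling is sustained.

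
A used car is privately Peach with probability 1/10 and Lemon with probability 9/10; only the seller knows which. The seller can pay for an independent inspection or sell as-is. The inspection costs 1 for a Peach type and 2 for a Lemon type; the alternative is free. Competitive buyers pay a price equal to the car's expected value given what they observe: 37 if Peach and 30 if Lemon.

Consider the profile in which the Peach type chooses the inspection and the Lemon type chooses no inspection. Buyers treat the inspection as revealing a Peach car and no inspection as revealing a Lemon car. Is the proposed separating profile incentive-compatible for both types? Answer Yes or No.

No

Under these beliefs, the inspection earns price 37 and no inspection earns price 30.
Peach: the inspection nets 37 − 1 = 36; no inspection nets 30. Peach prefers the inspection.
Lemon: the inspection nets 37 − 2 = 35; no inspection nets 30. Lemon would deviate to the inspection.
Lemon has a profitable deviation, so the profile is not an equilibrium.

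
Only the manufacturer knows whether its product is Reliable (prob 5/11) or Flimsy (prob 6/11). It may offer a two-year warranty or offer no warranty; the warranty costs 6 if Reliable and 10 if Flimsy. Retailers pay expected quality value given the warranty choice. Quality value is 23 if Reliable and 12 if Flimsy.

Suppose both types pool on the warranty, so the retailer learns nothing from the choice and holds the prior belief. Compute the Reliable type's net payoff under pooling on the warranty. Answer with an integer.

11

Pooled price = 5/11·23 + 6/11·12 = 17.
Reliable pays cost 6 for the warranty, so net payoff = 17 − 6 = 11.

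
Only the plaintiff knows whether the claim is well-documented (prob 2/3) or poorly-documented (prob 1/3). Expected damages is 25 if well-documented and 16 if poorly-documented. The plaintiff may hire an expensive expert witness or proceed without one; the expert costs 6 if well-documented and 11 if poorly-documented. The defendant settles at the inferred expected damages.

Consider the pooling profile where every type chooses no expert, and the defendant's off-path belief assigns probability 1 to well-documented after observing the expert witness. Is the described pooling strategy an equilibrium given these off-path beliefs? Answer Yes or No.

Yes

On path, the defendant holds the prior and pays 2/3·25 + 1/3·16 = 22. Off path (the expert witness), believing well-documented, it pays 25.
well-documented: no expert nets 22; the expert witness nets 25 − 6 = 19. well-documented stays.
poorly-documented: no expert nets 22; the expert witness nets 25 − 11 = 14. poorly-documented stays.
No type deviates, so pooling is sustained.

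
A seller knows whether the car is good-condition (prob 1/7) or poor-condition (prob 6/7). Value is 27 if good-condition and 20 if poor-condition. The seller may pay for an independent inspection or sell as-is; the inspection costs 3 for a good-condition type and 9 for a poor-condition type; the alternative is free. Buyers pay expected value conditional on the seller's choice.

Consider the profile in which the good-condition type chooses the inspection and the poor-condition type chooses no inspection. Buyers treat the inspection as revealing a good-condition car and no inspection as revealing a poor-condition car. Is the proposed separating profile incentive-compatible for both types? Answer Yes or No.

Yes

Under these beliefs, the inspection earns price 27 and no inspection earns price 20.
good-condition: the inspection nets 27 − 3 = 24; no inspection nets 20. good-condition prefers the inspection.
poor-condition: the inspection nets 27 − 9 = 18; no inspection nets 20. poor-condition prefers no inspection.
Neither type deviates, so the separating profile is an equilibrium.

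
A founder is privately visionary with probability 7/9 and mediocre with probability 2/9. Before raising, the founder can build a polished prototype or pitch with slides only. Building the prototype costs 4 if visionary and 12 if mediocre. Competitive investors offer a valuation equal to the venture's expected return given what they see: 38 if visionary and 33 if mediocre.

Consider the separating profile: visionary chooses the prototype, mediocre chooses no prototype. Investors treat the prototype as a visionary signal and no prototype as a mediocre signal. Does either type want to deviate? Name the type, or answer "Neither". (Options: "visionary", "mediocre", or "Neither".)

The prototype pays 38; no prototype pays 33.
visionary: assigned the prototype, nets 38 − 4 = 34; deviating to no prototype nets 33.
mediocre: assigned no prototype, nets 33; deviating to the prototype nets 38 − 12 = 26.
Both types strictly prefer their assigned action; no profitable deviation.

Neither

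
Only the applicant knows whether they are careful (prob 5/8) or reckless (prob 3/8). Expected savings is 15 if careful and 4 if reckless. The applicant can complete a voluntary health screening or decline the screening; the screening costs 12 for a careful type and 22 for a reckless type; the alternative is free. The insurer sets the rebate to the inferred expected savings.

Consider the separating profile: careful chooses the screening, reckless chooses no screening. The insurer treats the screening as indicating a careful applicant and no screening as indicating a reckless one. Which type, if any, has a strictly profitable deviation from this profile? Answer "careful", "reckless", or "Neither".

The screening pays 15; no screening pays 4.
careful: assigned the screening, nets 15 − 12 = 3; deviating to no screening nets 4.
reckless: assigned no screening, nets 4; deviating to the screening nets 15 − 22 = -7.
The careful type gains 1 by deviating.

careful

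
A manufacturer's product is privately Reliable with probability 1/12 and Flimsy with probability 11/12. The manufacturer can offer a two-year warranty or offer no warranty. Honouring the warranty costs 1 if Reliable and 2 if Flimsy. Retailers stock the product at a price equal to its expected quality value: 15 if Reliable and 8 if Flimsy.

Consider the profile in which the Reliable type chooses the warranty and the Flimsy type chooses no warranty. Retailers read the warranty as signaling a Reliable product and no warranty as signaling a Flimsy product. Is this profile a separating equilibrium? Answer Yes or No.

No

Under these beliefs, the warranty earns price 15 and no warranty earns price 8.
Reliable: the warranty nets 15 − 1 = 14; no warranty nets 8. Reliable prefers the warranty.
Flimsy: the warranty nets 15 − 2 = 13; no warranty nets 8. Flimsy would deviate to the warranty.
Flimsy has a profitable deviation, so the profile is not an equilibrium.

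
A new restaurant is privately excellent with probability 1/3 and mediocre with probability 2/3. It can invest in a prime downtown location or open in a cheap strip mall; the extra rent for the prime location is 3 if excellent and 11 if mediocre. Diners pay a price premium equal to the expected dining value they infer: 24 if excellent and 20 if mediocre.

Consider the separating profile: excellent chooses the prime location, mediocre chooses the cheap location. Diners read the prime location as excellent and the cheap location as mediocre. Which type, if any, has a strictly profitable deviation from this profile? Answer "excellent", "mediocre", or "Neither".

The prime location pays 24; the cheap location pays 20.
excellent: assigned the prime location, nets 24 − 3 = 21; deviating to the cheap location nets 20.
mediocre: assigned the cheap location, nets 20; deviating to the prime location nets 24 − 11 = 13.
Both types strictly prefer their assigned action; no profitable deviation.

Neither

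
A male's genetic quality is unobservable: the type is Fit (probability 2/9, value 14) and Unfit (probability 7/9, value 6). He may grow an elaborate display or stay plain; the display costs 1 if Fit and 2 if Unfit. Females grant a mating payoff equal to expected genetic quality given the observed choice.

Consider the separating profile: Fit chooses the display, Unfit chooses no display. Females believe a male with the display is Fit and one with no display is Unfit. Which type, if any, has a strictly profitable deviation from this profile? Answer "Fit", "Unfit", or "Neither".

The display pays 14; no display pays 6.
Fit: assigned the display, nets 14 − 1 = 13; deviating to no display nets 6.
Unfit: assigned no display, nets 6; deviating to the display nets 14 − 2 = 12.
The Unfit type gains 6 by deviating.

Unfit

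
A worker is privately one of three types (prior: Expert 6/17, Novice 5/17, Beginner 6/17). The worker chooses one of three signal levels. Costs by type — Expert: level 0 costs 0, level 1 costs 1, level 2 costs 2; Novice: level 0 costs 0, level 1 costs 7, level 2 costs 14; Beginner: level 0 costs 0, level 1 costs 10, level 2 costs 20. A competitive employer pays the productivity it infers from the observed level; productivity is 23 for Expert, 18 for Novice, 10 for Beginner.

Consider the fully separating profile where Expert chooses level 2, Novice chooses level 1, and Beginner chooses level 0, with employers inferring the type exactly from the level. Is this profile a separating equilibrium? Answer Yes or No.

Separating wages: level 2 → 23, level 1 → 18, level 0 → 10.
Expert (assigned level 2): level 0: 10 − 0 = 10; level 1: 18 − 1 = 17; level 2: 23 − 2 = 21. Expert stays.
Novice (assigned level 1): level 0: 10 − 0 = 10; level 1: 18 − 7 = 11; level 2: 23 − 14 = 9. Novice stays.
Beginner (assigned level 0): level 0: 10 − 0 = 10; level 1: 18 − 10 = 8; level 2: 23 − 20 = 3. Beginner stays.
Every type prefers its assigned level; separation holds.

Yes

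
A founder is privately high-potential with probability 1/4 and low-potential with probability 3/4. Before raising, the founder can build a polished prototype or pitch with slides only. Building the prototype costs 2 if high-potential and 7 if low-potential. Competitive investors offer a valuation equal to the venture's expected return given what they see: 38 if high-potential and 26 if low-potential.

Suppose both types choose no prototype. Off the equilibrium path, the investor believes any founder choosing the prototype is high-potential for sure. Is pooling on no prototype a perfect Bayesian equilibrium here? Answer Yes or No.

On path, the investor holds the prior and pays 1/4·38 + 3/4·26 = 29. Off path (the prototype), believing high-potential, it pays 38.
high-potential: no prototype nets 29; the prototype nets 38 − 2 = 36. high-potential would deviate.
low-potential: no prototype nets 29; the prototype nets 38 − 7 = 31. low-potential would deviate.
A type deviates, so pooling fails.

No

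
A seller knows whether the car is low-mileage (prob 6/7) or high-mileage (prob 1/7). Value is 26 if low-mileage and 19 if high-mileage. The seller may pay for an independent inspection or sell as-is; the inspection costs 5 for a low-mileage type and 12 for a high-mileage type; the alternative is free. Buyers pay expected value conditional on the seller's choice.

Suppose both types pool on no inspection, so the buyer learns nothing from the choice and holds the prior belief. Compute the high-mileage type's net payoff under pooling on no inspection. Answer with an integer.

25

Pooled price = 6/7·26 + 1/7·19 = 25.
high-mileage pays no cost for no inspection, so net payoff = 25.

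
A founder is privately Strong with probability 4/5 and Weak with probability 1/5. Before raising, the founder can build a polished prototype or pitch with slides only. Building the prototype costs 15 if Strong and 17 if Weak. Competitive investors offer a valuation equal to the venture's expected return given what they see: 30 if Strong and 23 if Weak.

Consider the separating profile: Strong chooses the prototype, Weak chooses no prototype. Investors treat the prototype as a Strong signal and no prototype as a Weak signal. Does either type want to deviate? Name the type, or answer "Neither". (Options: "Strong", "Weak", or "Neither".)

The prototype pays 30; no prototype pays 23.
Strong: assigned the prototype, nets 30 − 15 = 15; deviating to no prototype nets 23.
Weak: assigned no prototype, nets 23; deviating to the prototype nets 30 − 17 = 13.
The Strong type gains 8 by deviating.

Strong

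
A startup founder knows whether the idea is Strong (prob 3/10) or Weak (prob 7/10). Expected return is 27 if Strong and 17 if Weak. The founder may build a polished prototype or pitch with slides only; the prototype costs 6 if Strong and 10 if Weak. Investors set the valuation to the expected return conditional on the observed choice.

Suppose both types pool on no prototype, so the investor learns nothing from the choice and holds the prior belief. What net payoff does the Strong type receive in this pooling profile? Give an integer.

Pooled valuation = 3/10·27 + 7/10·17 = 20.
Strong pays no cost for no prototype, so net payoff = 20.

20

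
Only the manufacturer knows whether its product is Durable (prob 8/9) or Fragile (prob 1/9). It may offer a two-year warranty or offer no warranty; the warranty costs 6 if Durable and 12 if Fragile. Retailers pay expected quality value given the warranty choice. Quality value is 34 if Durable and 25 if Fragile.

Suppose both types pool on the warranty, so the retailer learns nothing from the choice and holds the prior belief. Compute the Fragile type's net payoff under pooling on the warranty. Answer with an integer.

21

Pooled price = 8/9·34 + 1/9·25 = 33.
Fragile pays cost 12 for the warranty, so net payoff = 33 − 12 = 21.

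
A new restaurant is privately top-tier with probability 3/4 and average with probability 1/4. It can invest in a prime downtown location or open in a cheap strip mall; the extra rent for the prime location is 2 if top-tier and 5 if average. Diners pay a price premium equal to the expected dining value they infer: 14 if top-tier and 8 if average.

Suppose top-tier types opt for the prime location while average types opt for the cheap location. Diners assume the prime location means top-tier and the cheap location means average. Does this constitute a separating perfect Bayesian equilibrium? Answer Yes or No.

Under these beliefs, the prime location earns price premium 14 and the cheap location earns price premium 8.
top-tier: the prime location nets 14 − 2 = 12; the cheap location nets 8. top-tier prefers the prime location.
average: the prime location nets 14 − 5 = 9; the cheap location nets 8. average would deviate to the prime location.
average has a profitable deviation, so the profile is not an equilibrium.

No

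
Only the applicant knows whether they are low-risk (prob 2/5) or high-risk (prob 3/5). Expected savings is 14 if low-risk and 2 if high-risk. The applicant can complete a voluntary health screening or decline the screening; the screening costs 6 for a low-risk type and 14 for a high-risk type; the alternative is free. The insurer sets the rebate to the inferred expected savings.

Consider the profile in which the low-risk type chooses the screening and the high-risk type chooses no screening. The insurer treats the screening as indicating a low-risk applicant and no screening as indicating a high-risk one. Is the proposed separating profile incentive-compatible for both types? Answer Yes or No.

Under these beliefs, the screening earns rebate 14 and no screening earns rebate 2.
low-risk: the screening nets 14 − 6 = 8; no screening nets 2. low-risk prefers the screening.
high-risk: the screening nets 14 − 14 = 0; no screening nets 2. high-risk prefers no screening.
Neither type deviates, so the separating profile is an equilibrium.

Yes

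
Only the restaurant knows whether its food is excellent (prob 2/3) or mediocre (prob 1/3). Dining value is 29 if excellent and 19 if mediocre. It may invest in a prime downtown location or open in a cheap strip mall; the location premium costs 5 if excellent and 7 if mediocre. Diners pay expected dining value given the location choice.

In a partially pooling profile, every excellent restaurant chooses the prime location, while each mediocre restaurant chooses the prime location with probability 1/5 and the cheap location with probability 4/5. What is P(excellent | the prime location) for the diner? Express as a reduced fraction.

P(the prime location) = (2/3)·1 + (1/3)·(1/5) = 11/15.
By Bayes' rule, P(excellent | the prime location) = (2/3) / (11/15) = 10/11.

10/11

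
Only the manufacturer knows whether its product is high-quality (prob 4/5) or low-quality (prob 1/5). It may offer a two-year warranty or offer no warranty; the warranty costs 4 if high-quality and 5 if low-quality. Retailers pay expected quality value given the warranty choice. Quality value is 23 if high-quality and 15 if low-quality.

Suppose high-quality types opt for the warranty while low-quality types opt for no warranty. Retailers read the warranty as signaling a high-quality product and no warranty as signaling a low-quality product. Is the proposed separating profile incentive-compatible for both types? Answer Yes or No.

Under these beliefs, the warranty earns price 23 and no warranty earns price 15.
high-quality: the warranty nets 23 − 4 = 19; no warranty nets 15. high-quality prefers the warranty.
low-quality: the warranty nets 23 − 5 = 18; no warranty nets 15. low-quality would deviate to the warranty.
low-quality has a profitable deviation, so the profile is not an equilibrium.

No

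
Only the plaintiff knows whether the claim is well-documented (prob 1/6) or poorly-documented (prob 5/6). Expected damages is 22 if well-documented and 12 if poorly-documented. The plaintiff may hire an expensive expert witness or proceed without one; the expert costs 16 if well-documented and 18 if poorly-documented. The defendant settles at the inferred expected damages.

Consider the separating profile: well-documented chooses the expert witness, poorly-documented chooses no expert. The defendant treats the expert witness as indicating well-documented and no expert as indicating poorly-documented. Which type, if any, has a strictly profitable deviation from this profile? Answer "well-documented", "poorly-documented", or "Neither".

The expert witness pays 22; no expert pays 12.
well-documented: assigned the expert witness, nets 22 − 16 = 6; deviating to no expert nets 12.
poorly-documented: assigned no expert, nets 12; deviating to the expert witness nets 22 − 18 = 4.
The well-documented type gains 6 by deviating.

well-documented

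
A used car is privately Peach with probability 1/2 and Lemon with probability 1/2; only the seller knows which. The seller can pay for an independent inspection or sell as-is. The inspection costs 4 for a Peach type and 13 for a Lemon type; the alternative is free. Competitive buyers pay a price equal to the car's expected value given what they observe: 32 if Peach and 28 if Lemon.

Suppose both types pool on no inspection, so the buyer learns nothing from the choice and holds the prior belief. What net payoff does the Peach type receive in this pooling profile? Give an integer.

Pooled price = 1/2·32 + 1/2·28 = 30.
Peach pays no cost for no inspection, so net payoff = 30.

30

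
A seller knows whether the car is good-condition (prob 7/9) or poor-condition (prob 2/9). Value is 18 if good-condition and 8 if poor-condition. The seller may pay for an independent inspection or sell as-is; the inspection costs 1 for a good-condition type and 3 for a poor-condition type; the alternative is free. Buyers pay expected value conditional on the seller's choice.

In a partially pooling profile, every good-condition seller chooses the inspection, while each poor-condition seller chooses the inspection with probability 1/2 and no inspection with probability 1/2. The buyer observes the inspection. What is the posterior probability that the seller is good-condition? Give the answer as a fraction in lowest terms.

P(the inspection) = (7/9)·1 + (2/9)·(1/2) = 8/9.
By Bayes' rule, P(good-condition | the inspection) = (7/9) / (8/9) = 7/8.

7/8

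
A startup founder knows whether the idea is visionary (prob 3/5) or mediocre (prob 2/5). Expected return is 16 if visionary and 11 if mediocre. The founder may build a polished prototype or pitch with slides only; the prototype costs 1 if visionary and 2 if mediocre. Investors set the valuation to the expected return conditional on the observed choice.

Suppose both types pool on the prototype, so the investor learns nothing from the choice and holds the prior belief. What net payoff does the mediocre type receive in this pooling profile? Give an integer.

Pooled valuation = 3/5·16 + 2/5·11 = 14.
mediocre pays cost 2 for the prototype, so net payoff = 14 − 2 = 12.

12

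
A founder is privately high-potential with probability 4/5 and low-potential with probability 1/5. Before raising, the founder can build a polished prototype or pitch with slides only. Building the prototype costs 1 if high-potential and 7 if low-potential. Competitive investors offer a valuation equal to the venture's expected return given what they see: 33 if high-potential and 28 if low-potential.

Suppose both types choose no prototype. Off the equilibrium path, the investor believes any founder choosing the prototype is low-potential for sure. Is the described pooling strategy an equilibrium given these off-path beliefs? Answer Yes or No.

Yes

On path, the investor holds the prior and pays 4/5·33 + 1/5·28 = 32. Off path (the prototype), believing low-potential, it pays 28.
high-potential: no prototype nets 32; the prototype nets 28 − 1 = 27. high-potential stays.
low-potential: no prototype nets 32; the prototype nets 28 − 7 = 21. low-potential stays.
No type deviates, so pooling is sustained.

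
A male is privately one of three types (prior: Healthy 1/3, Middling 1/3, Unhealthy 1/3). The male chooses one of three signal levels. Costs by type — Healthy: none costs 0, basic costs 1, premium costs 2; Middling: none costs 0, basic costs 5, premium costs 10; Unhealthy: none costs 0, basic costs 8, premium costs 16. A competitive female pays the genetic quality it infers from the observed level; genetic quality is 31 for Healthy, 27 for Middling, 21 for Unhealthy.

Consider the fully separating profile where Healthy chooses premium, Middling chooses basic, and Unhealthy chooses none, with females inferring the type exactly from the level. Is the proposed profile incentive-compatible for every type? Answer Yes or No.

Yes

Separating mating payoffs: premium → 31, basic → 27, none → 21.
Healthy (assigned premium): none: 21 − 0 = 21; basic: 27 − 1 = 26; premium: 31 − 2 = 29. Healthy stays.
Middling (assigned basic): none: 21 − 0 = 21; basic: 27 − 5 = 22; premium: 31 − 10 = 21. Middling stays.
Unhealthy (assigned none): none: 21 − 0 = 21; basic: 27 − 8 = 19; premium: 31 − 16 = 15. Unhealthy stays.
Every type prefers its assigned level; separation holds.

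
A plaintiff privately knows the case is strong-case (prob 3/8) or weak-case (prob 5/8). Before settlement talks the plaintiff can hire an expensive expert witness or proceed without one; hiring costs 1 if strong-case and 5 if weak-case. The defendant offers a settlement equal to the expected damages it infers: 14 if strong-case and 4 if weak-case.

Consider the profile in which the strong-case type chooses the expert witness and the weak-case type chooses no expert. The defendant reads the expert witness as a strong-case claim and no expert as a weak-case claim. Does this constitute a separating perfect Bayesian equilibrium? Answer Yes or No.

Under these beliefs, the expert witness earns settlement 14 and no expert earns settlement 4.
strong-case: the expert witness nets 14 − 1 = 13; no expert nets 4. strong-case prefers the expert witness.
weak-case: the expert witness nets 14 − 5 = 9; no expert nets 4. weak-case would deviate to the expert witness.
weak-case has a profitable deviation, so the profile is not an equilibrium.

No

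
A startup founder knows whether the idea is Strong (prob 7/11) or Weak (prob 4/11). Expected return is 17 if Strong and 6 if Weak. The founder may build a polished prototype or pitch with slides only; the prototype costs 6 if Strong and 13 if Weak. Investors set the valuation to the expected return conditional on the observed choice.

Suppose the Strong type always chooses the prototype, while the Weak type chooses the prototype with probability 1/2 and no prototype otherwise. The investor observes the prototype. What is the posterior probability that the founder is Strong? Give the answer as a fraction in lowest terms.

7/9

P(the prototype) = (7/11)·1 + (4/11)·(1/2) = 9/11.
By Bayes' rule, P(Strong | the prototype) = (7/11) / (9/11) = 7/9.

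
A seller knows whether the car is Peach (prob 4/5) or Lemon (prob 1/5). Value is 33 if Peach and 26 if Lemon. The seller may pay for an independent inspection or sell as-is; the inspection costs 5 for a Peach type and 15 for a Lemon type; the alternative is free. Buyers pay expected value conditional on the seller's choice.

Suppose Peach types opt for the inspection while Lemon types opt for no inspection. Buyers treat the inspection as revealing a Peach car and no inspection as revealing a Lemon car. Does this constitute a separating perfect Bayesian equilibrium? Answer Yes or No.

Yes

Under these beliefs, the inspection earns price 33 and no inspection earns price 26.
Peach: the inspection nets 33 − 5 = 28; no inspection nets 26. Peach prefers the inspection.
Lemon: the inspection nets 33 − 15 = 18; no inspection nets 26. Lemon prefers no inspection.
Neither type deviates, so the separating profile is an equilibrium.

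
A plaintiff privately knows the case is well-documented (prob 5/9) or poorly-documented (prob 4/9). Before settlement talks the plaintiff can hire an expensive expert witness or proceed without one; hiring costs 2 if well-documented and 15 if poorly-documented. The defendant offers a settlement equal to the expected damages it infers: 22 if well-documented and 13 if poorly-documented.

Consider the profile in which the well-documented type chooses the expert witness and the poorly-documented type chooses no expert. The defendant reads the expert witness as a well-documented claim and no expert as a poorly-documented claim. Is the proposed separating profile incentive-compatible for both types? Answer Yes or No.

Yes

Under these beliefs, the expert witness earns settlement 22 and no expert earns settlement 13.
well-documented: the expert witness nets 22 − 2 = 20; no expert nets 13. well-documented prefers the expert witness.
poorly-documented: the expert witness nets 22 − 15 = 7; no expert nets 13. poorly-documented prefers no expert.
Neither type deviates, so the separating profile is an equilibrium.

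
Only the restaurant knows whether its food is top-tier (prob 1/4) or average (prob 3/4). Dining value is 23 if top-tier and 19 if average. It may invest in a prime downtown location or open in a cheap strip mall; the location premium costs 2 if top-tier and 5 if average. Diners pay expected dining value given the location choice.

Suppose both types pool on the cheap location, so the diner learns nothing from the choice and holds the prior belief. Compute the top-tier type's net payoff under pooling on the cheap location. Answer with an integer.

Pooled price premium = 1/4·23 + 3/4·19 = 20.
top-tier pays no cost for the cheap location, so net payoff = 20.

20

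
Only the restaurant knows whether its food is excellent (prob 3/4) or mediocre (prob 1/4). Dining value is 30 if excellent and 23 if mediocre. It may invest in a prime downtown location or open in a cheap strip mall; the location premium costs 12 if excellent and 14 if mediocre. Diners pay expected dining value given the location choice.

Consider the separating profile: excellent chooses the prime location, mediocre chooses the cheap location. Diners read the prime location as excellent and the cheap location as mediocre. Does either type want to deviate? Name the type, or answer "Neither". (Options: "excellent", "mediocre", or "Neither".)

The prime location pays 30; the cheap location pays 23.
excellent: assigned the prime location, nets 30 − 12 = 18; deviating to the cheap location nets 23.
mediocre: assigned the cheap location, nets 23; deviating to the prime location nets 30 − 14 = 16.
The excellent type gains 5 by deviating.

excellent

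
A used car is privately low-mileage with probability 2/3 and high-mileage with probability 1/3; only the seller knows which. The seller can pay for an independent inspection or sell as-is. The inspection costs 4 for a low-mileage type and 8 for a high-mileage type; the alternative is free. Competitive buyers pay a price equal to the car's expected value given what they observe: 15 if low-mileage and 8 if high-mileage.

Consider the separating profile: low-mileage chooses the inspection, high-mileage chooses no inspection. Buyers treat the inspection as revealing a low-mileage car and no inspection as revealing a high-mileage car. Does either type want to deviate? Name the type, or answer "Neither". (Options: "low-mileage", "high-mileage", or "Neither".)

Neither

The inspection pays 15; no inspection pays 8.
low-mileage: assigned the inspection, nets 15 − 4 = 11; deviating to no inspection nets 8.
high-mileage: assigned no inspection, nets 8; deviating to the inspection nets 15 − 8 = 7.
Both types strictly prefer their assigned action; no profitable deviation.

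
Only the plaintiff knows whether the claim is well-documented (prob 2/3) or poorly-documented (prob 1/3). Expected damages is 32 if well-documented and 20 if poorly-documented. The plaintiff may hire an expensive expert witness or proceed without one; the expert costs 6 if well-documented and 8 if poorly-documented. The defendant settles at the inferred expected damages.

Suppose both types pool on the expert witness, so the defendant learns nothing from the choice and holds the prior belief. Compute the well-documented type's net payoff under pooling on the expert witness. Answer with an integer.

22

Pooled settlement = 2/3·32 + 1/3·20 = 28.
well-documented pays cost 6 for the expert witness, so net payoff = 28 − 6 = 22.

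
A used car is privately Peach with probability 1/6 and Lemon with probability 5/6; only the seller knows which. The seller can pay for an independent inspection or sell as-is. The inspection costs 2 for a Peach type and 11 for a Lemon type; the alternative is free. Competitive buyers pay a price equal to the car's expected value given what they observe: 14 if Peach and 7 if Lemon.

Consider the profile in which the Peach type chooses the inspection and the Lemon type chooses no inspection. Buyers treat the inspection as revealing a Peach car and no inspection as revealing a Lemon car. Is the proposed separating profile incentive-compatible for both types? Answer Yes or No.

Yes

Under these beliefs, the inspection earns price 14 and no inspection earns price 7.
Peach: the inspection nets 14 − 2 = 12; no inspection nets 7. Peach prefers the inspection.
Lemon: the inspection nets 14 − 11 = 3; no inspection nets 7. Lemon prefers no inspection.
Neither type deviates, so the separating profile is an equilibrium.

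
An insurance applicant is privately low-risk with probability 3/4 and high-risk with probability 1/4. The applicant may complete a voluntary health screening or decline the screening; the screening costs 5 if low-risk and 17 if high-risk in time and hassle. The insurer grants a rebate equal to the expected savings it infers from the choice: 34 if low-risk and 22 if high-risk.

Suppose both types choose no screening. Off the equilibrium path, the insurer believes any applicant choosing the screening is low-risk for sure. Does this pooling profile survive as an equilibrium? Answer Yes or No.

On path, the insurer holds the prior and pays 3/4·34 + 1/4·22 = 31. Off path (the screening), believing low-risk, it pays 34.
low-risk: no screening nets 31; the screening nets 34 − 5 = 29. low-risk stays.
high-risk: no screening nets 31; the screening nets 34 − 17 = 17. high-risk stays.
No type deviates, so pooling is sustained.

Yes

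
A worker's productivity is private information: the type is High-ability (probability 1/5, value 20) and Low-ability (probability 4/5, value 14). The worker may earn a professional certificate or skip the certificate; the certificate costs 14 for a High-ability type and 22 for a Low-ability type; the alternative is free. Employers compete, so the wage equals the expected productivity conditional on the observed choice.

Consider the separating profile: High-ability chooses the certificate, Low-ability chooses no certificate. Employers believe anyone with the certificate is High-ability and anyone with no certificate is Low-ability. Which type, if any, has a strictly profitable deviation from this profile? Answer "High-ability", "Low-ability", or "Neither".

High-ability

The certificate pays 20; no certificate pays 14.
High-ability: assigned the certificate, nets 20 − 14 = 6; deviating to no certificate nets 14.
Low-ability: assigned no certificate, nets 14; deviating to the certificate nets 20 − 22 = -2.
The High-ability type gains 8 by deviating.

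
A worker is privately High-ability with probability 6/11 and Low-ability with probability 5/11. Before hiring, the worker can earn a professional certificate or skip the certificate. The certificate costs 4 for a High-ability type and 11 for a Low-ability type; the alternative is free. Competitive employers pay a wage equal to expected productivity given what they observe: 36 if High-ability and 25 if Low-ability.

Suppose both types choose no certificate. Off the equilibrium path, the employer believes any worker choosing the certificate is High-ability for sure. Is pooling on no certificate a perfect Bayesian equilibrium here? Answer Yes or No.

No

On path, the employer holds the prior and pays 6/11·36 + 5/11·25 = 31. Off path (the certificate), believing High-ability, it pays 36.
High-ability: no certificate nets 31; the certificate nets 36 − 4 = 32. High-ability would deviate.
Low-ability: no certificate nets 31; the certificate nets 36 − 11 = 25. Low-ability stays.
A type deviates, so pooling fails.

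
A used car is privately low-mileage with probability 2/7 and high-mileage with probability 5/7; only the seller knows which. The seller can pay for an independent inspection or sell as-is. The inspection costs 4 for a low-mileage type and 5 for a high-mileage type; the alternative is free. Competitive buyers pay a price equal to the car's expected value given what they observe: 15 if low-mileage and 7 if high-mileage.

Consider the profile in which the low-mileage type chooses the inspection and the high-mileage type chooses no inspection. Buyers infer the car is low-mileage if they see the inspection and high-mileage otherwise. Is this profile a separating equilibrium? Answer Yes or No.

Under these beliefs, the inspection earns price 15 and no inspection earns price 7.
low-mileage: the inspection nets 15 − 4 = 11; no inspection nets 7. low-mileage prefers the inspection.
high-mileage: the inspection nets 15 − 5 = 10; no inspection nets 7. high-mileage would deviate to the inspection.
high-mileage has a profitable deviation, so the profile is not an equilibrium.

No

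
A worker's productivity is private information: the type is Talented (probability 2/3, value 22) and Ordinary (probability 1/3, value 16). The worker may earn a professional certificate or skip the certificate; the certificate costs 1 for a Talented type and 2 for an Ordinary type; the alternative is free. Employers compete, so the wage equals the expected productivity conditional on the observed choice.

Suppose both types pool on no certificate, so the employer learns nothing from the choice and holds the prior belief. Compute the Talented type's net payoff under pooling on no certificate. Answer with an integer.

20

Pooled wage = 2/3·22 + 1/3·16 = 20.
Talented pays no cost for no certificate, so net payoff = 20.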